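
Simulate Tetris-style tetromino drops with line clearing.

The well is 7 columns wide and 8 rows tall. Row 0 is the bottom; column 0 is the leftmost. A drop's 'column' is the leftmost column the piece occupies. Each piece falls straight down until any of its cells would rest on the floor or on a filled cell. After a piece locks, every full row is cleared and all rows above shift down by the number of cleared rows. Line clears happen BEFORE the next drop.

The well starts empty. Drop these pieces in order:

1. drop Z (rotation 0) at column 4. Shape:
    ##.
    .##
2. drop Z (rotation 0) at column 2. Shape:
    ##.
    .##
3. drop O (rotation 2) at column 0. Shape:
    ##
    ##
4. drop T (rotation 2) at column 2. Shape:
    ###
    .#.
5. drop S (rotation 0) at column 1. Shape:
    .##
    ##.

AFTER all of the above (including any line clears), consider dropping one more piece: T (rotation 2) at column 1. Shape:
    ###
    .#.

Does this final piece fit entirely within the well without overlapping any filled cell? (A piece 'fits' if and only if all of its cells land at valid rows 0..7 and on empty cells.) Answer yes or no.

Answer: no

Derivation:
Drop 1: Z rot0 at col 4 lands with bottom-row=0; cleared 0 line(s) (total 0); column heights now [0 0 0 0 2 2 1], max=2
Drop 2: Z rot0 at col 2 lands with bottom-row=2; cleared 0 line(s) (total 0); column heights now [0 0 4 4 3 2 1], max=4
Drop 3: O rot2 at col 0 lands with bottom-row=0; cleared 0 line(s) (total 0); column heights now [2 2 4 4 3 2 1], max=4
Drop 4: T rot2 at col 2 lands with bottom-row=4; cleared 0 line(s) (total 0); column heights now [2 2 6 6 6 2 1], max=6
Drop 5: S rot0 at col 1 lands with bottom-row=6; cleared 0 line(s) (total 0); column heights now [2 7 8 8 6 2 1], max=8
Test piece T rot2 at col 1 (width 3): heights before test = [2 7 8 8 6 2 1]; fits = False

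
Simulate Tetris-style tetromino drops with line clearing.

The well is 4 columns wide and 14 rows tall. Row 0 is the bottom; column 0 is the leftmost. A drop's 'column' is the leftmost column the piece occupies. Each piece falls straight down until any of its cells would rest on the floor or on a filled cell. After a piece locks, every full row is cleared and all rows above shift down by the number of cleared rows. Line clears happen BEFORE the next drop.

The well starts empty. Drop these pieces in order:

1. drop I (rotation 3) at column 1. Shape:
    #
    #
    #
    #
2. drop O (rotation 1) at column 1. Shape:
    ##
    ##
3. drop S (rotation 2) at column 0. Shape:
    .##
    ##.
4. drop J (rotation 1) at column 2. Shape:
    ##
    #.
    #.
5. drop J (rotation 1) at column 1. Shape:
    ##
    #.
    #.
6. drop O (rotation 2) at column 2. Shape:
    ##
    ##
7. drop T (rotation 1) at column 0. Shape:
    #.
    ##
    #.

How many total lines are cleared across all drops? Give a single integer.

Drop 1: I rot3 at col 1 lands with bottom-row=0; cleared 0 line(s) (total 0); column heights now [0 4 0 0], max=4
Drop 2: O rot1 at col 1 lands with bottom-row=4; cleared 0 line(s) (total 0); column heights now [0 6 6 0], max=6
Drop 3: S rot2 at col 0 lands with bottom-row=6; cleared 0 line(s) (total 0); column heights now [7 8 8 0], max=8
Drop 4: J rot1 at col 2 lands with bottom-row=8; cleared 0 line(s) (total 0); column heights now [7 8 11 11], max=11
Drop 5: J rot1 at col 1 lands with bottom-row=9; cleared 0 line(s) (total 0); column heights now [7 12 12 11], max=12
Drop 6: O rot2 at col 2 lands with bottom-row=12; cleared 0 line(s) (total 0); column heights now [7 12 14 14], max=14
Drop 7: T rot1 at col 0 lands with bottom-row=11; cleared 1 line(s) (total 1); column heights now [13 12 13 13], max=13

Answer: 1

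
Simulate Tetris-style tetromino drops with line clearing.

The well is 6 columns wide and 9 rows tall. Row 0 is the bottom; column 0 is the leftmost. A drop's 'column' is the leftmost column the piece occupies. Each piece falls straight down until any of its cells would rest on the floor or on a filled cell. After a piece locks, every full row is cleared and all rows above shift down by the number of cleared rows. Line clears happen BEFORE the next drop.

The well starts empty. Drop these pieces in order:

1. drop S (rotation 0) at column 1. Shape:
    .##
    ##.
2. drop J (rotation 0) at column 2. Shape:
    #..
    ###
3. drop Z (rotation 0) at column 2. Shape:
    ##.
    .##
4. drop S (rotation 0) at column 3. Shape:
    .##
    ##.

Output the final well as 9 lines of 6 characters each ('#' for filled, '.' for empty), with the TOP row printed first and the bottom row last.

Answer: ......
......
....##
...##.
..##..
..###.
..###.
..##..
.##...

Derivation:
Drop 1: S rot0 at col 1 lands with bottom-row=0; cleared 0 line(s) (total 0); column heights now [0 1 2 2 0 0], max=2
Drop 2: J rot0 at col 2 lands with bottom-row=2; cleared 0 line(s) (total 0); column heights now [0 1 4 3 3 0], max=4
Drop 3: Z rot0 at col 2 lands with bottom-row=3; cleared 0 line(s) (total 0); column heights now [0 1 5 5 4 0], max=5
Drop 4: S rot0 at col 3 lands with bottom-row=5; cleared 0 line(s) (total 0); column heights now [0 1 5 6 7 7], max=7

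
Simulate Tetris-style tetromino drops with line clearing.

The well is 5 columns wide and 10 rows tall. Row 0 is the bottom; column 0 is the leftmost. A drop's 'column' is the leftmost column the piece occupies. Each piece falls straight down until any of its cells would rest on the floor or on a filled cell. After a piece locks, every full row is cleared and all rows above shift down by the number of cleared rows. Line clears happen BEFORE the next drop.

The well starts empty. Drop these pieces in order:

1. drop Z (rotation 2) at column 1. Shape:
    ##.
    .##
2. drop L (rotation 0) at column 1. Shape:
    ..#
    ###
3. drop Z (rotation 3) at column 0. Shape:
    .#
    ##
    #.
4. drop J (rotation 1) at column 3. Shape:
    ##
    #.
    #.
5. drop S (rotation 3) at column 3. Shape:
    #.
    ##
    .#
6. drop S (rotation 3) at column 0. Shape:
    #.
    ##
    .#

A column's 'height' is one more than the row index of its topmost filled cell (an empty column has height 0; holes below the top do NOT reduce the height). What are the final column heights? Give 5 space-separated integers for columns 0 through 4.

Answer: 8 7 3 10 9

Derivation:
Drop 1: Z rot2 at col 1 lands with bottom-row=0; cleared 0 line(s) (total 0); column heights now [0 2 2 1 0], max=2
Drop 2: L rot0 at col 1 lands with bottom-row=2; cleared 0 line(s) (total 0); column heights now [0 3 3 4 0], max=4
Drop 3: Z rot3 at col 0 lands with bottom-row=2; cleared 0 line(s) (total 0); column heights now [4 5 3 4 0], max=5
Drop 4: J rot1 at col 3 lands with bottom-row=4; cleared 0 line(s) (total 0); column heights now [4 5 3 7 7], max=7
Drop 5: S rot3 at col 3 lands with bottom-row=7; cleared 0 line(s) (total 0); column heights now [4 5 3 10 9], max=10
Drop 6: S rot3 at col 0 lands with bottom-row=5; cleared 0 line(s) (total 0); column heights now [8 7 3 10 9], max=10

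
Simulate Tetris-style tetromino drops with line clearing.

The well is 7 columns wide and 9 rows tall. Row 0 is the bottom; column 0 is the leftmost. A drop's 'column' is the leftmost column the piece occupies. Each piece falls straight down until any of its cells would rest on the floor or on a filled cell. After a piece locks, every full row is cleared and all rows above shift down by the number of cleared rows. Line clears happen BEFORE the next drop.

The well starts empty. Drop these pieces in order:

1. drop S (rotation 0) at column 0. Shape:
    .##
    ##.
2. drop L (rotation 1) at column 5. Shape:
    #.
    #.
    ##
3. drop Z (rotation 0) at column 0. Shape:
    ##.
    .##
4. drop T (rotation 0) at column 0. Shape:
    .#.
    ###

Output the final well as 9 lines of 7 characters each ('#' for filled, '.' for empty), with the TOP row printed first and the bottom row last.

Answer: .......
.......
.......
.#.....
###....
##.....
.##..#.
.##..#.
##...##

Derivation:
Drop 1: S rot0 at col 0 lands with bottom-row=0; cleared 0 line(s) (total 0); column heights now [1 2 2 0 0 0 0], max=2
Drop 2: L rot1 at col 5 lands with bottom-row=0; cleared 0 line(s) (total 0); column heights now [1 2 2 0 0 3 1], max=3
Drop 3: Z rot0 at col 0 lands with bottom-row=2; cleared 0 line(s) (total 0); column heights now [4 4 3 0 0 3 1], max=4
Drop 4: T rot0 at col 0 lands with bottom-row=4; cleared 0 line(s) (total 0); column heights now [5 6 5 0 0 3 1], max=6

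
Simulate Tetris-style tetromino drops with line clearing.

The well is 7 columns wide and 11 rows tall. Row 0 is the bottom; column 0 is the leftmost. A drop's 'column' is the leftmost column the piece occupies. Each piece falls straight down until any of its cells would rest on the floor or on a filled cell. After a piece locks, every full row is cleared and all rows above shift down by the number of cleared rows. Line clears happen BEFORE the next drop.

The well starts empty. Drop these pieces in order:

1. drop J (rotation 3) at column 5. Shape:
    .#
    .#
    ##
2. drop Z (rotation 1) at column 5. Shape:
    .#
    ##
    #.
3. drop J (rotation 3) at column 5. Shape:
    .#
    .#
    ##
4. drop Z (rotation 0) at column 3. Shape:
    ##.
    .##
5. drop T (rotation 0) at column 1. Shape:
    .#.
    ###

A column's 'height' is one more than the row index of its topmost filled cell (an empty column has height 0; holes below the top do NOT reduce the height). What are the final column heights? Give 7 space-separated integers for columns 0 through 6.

Answer: 0 9 10 9 8 7 8

Derivation:
Drop 1: J rot3 at col 5 lands with bottom-row=0; cleared 0 line(s) (total 0); column heights now [0 0 0 0 0 1 3], max=3
Drop 2: Z rot1 at col 5 lands with bottom-row=2; cleared 0 line(s) (total 0); column heights now [0 0 0 0 0 4 5], max=5
Drop 3: J rot3 at col 5 lands with bottom-row=5; cleared 0 line(s) (total 0); column heights now [0 0 0 0 0 6 8], max=8
Drop 4: Z rot0 at col 3 lands with bottom-row=6; cleared 0 line(s) (total 0); column heights now [0 0 0 8 8 7 8], max=8
Drop 5: T rot0 at col 1 lands with bottom-row=8; cleared 0 line(s) (total 0); column heights now [0 9 10 9 8 7 8], max=10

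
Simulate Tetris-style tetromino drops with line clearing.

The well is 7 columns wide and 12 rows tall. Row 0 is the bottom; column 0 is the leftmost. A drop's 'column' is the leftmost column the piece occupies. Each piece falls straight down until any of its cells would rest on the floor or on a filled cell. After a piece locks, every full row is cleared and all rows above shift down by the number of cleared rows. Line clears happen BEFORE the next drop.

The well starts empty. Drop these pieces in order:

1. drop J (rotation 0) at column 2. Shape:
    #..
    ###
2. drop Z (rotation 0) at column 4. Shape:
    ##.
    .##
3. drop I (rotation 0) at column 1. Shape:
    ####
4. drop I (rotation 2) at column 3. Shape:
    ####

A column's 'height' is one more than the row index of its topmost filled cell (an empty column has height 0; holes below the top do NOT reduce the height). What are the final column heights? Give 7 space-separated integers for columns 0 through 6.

Drop 1: J rot0 at col 2 lands with bottom-row=0; cleared 0 line(s) (total 0); column heights now [0 0 2 1 1 0 0], max=2
Drop 2: Z rot0 at col 4 lands with bottom-row=0; cleared 0 line(s) (total 0); column heights now [0 0 2 1 2 2 1], max=2
Drop 3: I rot0 at col 1 lands with bottom-row=2; cleared 0 line(s) (total 0); column heights now [0 3 3 3 3 2 1], max=3
Drop 4: I rot2 at col 3 lands with bottom-row=3; cleared 0 line(s) (total 0); column heights now [0 3 3 4 4 4 4], max=4

Answer: 0 3 3 4 4 4 4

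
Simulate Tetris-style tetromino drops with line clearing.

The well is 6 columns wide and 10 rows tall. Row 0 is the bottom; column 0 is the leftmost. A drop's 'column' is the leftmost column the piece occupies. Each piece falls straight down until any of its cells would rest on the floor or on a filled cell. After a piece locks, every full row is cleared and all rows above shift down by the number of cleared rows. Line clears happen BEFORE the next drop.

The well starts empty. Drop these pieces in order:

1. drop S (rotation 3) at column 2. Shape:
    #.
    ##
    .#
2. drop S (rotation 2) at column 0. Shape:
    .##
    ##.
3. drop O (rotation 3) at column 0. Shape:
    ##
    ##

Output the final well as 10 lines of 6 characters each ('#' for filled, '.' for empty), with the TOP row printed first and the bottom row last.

Answer: ......
......
......
......
##....
##....
.##...
###...
..##..
...#..

Derivation:
Drop 1: S rot3 at col 2 lands with bottom-row=0; cleared 0 line(s) (total 0); column heights now [0 0 3 2 0 0], max=3
Drop 2: S rot2 at col 0 lands with bottom-row=2; cleared 0 line(s) (total 0); column heights now [3 4 4 2 0 0], max=4
Drop 3: O rot3 at col 0 lands with bottom-row=4; cleared 0 line(s) (total 0); column heights now [6 6 4 2 0 0], max=6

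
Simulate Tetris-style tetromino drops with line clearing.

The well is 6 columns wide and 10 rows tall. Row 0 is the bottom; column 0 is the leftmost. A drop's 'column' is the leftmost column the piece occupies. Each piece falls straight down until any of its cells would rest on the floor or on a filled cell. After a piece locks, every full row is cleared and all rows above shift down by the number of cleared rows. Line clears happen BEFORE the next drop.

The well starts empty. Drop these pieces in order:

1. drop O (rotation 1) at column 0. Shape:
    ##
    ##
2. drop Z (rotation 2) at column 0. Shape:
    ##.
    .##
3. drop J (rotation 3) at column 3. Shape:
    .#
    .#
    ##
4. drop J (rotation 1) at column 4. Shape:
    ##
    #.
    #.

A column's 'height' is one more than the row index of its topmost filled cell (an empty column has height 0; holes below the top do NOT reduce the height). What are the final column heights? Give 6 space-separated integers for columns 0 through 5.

Drop 1: O rot1 at col 0 lands with bottom-row=0; cleared 0 line(s) (total 0); column heights now [2 2 0 0 0 0], max=2
Drop 2: Z rot2 at col 0 lands with bottom-row=2; cleared 0 line(s) (total 0); column heights now [4 4 3 0 0 0], max=4
Drop 3: J rot3 at col 3 lands with bottom-row=0; cleared 0 line(s) (total 0); column heights now [4 4 3 1 3 0], max=4
Drop 4: J rot1 at col 4 lands with bottom-row=3; cleared 0 line(s) (total 0); column heights now [4 4 3 1 6 6], max=6

Answer: 4 4 3 1 6 6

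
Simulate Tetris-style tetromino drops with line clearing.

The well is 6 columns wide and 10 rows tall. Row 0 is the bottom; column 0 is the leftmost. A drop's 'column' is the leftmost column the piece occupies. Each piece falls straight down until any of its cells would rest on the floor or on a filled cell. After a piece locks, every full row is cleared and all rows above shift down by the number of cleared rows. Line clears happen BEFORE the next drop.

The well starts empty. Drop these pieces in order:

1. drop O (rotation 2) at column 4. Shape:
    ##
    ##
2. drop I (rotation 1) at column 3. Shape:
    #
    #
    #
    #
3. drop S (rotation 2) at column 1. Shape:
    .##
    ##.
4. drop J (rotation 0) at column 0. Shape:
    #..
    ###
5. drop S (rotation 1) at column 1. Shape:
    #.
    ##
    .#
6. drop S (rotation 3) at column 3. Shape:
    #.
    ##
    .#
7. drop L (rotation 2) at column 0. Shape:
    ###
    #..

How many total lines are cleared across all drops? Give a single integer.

Answer: 0

Derivation:
Drop 1: O rot2 at col 4 lands with bottom-row=0; cleared 0 line(s) (total 0); column heights now [0 0 0 0 2 2], max=2
Drop 2: I rot1 at col 3 lands with bottom-row=0; cleared 0 line(s) (total 0); column heights now [0 0 0 4 2 2], max=4
Drop 3: S rot2 at col 1 lands with bottom-row=3; cleared 0 line(s) (total 0); column heights now [0 4 5 5 2 2], max=5
Drop 4: J rot0 at col 0 lands with bottom-row=5; cleared 0 line(s) (total 0); column heights now [7 6 6 5 2 2], max=7
Drop 5: S rot1 at col 1 lands with bottom-row=6; cleared 0 line(s) (total 0); column heights now [7 9 8 5 2 2], max=9
Drop 6: S rot3 at col 3 lands with bottom-row=4; cleared 0 line(s) (total 0); column heights now [7 9 8 7 6 2], max=9
Drop 7: L rot2 at col 0 lands with bottom-row=8; cleared 0 line(s) (total 0); column heights now [10 10 10 7 6 2], max=10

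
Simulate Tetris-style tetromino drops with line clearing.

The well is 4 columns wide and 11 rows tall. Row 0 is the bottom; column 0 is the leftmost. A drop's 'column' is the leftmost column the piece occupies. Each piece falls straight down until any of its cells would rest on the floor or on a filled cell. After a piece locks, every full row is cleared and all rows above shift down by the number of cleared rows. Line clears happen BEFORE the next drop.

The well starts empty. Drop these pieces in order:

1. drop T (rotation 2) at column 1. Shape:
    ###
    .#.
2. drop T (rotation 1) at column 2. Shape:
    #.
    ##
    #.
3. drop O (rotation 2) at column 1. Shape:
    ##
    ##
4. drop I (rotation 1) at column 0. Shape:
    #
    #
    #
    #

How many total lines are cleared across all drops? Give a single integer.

Answer: 1

Derivation:
Drop 1: T rot2 at col 1 lands with bottom-row=0; cleared 0 line(s) (total 0); column heights now [0 2 2 2], max=2
Drop 2: T rot1 at col 2 lands with bottom-row=2; cleared 0 line(s) (total 0); column heights now [0 2 5 4], max=5
Drop 3: O rot2 at col 1 lands with bottom-row=5; cleared 0 line(s) (total 0); column heights now [0 7 7 4], max=7
Drop 4: I rot1 at col 0 lands with bottom-row=0; cleared 1 line(s) (total 1); column heights now [3 6 6 3], max=6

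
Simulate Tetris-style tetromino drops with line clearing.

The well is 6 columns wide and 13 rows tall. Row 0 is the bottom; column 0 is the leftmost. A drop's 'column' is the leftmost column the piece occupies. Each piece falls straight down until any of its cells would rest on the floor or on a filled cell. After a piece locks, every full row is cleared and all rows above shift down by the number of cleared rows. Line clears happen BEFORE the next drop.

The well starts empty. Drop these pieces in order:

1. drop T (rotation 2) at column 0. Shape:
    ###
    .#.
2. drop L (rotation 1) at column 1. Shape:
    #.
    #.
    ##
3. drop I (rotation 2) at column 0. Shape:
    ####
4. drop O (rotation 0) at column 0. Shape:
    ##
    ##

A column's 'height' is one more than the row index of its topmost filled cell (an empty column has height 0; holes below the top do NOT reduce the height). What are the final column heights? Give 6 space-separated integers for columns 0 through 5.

Drop 1: T rot2 at col 0 lands with bottom-row=0; cleared 0 line(s) (total 0); column heights now [2 2 2 0 0 0], max=2
Drop 2: L rot1 at col 1 lands with bottom-row=2; cleared 0 line(s) (total 0); column heights now [2 5 3 0 0 0], max=5
Drop 3: I rot2 at col 0 lands with bottom-row=5; cleared 0 line(s) (total 0); column heights now [6 6 6 6 0 0], max=6
Drop 4: O rot0 at col 0 lands with bottom-row=6; cleared 0 line(s) (total 0); column heights now [8 8 6 6 0 0], max=8

Answer: 8 8 6 6 0 0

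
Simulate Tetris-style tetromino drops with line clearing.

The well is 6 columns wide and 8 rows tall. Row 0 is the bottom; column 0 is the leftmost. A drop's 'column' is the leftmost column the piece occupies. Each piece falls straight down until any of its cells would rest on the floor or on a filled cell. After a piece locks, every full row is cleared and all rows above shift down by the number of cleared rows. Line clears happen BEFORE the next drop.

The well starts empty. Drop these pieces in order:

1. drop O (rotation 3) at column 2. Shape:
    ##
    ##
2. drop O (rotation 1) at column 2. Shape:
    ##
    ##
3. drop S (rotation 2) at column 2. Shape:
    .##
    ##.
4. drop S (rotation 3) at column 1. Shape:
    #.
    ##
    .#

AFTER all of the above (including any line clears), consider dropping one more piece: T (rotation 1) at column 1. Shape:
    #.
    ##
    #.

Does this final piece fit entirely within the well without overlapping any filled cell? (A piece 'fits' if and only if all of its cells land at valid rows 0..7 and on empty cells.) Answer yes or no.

Drop 1: O rot3 at col 2 lands with bottom-row=0; cleared 0 line(s) (total 0); column heights now [0 0 2 2 0 0], max=2
Drop 2: O rot1 at col 2 lands with bottom-row=2; cleared 0 line(s) (total 0); column heights now [0 0 4 4 0 0], max=4
Drop 3: S rot2 at col 2 lands with bottom-row=4; cleared 0 line(s) (total 0); column heights now [0 0 5 6 6 0], max=6
Drop 4: S rot3 at col 1 lands with bottom-row=5; cleared 0 line(s) (total 0); column heights now [0 8 7 6 6 0], max=8
Test piece T rot1 at col 1 (width 2): heights before test = [0 8 7 6 6 0]; fits = False

Answer: no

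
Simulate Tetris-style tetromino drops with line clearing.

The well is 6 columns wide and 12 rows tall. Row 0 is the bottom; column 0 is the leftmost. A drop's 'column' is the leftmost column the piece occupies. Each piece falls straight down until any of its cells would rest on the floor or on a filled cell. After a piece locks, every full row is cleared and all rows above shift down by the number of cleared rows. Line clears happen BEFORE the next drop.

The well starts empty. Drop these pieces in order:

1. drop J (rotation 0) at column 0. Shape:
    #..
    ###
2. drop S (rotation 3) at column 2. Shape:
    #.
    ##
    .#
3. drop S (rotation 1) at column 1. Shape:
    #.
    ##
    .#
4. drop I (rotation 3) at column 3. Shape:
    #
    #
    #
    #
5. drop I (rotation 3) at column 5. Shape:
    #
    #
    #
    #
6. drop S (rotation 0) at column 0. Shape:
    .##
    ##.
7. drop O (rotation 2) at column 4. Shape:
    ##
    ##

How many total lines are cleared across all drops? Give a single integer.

Answer: 0

Derivation:
Drop 1: J rot0 at col 0 lands with bottom-row=0; cleared 0 line(s) (total 0); column heights now [2 1 1 0 0 0], max=2
Drop 2: S rot3 at col 2 lands with bottom-row=0; cleared 0 line(s) (total 0); column heights now [2 1 3 2 0 0], max=3
Drop 3: S rot1 at col 1 lands with bottom-row=3; cleared 0 line(s) (total 0); column heights now [2 6 5 2 0 0], max=6
Drop 4: I rot3 at col 3 lands with bottom-row=2; cleared 0 line(s) (total 0); column heights now [2 6 5 6 0 0], max=6
Drop 5: I rot3 at col 5 lands with bottom-row=0; cleared 0 line(s) (total 0); column heights now [2 6 5 6 0 4], max=6
Drop 6: S rot0 at col 0 lands with bottom-row=6; cleared 0 line(s) (total 0); column heights now [7 8 8 6 0 4], max=8
Drop 7: O rot2 at col 4 lands with bottom-row=4; cleared 0 line(s) (total 0); column heights now [7 8 8 6 6 6], max=8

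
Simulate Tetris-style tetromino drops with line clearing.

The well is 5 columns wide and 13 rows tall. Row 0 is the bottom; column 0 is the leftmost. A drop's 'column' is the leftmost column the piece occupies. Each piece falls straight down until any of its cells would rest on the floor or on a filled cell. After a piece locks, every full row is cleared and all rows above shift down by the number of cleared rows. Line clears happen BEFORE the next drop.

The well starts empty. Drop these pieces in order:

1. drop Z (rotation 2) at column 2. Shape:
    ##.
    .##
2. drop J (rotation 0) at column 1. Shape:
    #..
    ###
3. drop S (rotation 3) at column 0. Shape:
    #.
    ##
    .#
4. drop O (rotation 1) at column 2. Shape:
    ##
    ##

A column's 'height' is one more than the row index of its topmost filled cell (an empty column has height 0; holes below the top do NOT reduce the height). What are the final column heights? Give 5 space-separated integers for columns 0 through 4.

Drop 1: Z rot2 at col 2 lands with bottom-row=0; cleared 0 line(s) (total 0); column heights now [0 0 2 2 1], max=2
Drop 2: J rot0 at col 1 lands with bottom-row=2; cleared 0 line(s) (total 0); column heights now [0 4 3 3 1], max=4
Drop 3: S rot3 at col 0 lands with bottom-row=4; cleared 0 line(s) (total 0); column heights now [7 6 3 3 1], max=7
Drop 4: O rot1 at col 2 lands with bottom-row=3; cleared 0 line(s) (total 0); column heights now [7 6 5 5 1], max=7

Answer: 7 6 5 5 1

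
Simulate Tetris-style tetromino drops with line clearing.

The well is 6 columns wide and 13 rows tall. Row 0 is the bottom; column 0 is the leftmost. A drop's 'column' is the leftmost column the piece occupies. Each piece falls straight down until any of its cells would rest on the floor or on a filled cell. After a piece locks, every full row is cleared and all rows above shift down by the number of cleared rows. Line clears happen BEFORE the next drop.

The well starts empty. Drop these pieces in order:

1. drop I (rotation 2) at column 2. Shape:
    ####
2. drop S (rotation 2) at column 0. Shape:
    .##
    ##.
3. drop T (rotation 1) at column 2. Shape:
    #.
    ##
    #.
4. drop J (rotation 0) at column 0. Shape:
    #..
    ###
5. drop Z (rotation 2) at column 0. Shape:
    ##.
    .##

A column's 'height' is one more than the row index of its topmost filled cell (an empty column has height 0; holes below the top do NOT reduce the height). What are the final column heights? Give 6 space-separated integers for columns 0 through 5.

Drop 1: I rot2 at col 2 lands with bottom-row=0; cleared 0 line(s) (total 0); column heights now [0 0 1 1 1 1], max=1
Drop 2: S rot2 at col 0 lands with bottom-row=0; cleared 1 line(s) (total 1); column heights now [0 1 1 0 0 0], max=1
Drop 3: T rot1 at col 2 lands with bottom-row=1; cleared 0 line(s) (total 1); column heights now [0 1 4 3 0 0], max=4
Drop 4: J rot0 at col 0 lands with bottom-row=4; cleared 0 line(s) (total 1); column heights now [6 5 5 3 0 0], max=6
Drop 5: Z rot2 at col 0 lands with bottom-row=5; cleared 0 line(s) (total 1); column heights now [7 7 6 3 0 0], max=7

Answer: 7 7 6 3 0 0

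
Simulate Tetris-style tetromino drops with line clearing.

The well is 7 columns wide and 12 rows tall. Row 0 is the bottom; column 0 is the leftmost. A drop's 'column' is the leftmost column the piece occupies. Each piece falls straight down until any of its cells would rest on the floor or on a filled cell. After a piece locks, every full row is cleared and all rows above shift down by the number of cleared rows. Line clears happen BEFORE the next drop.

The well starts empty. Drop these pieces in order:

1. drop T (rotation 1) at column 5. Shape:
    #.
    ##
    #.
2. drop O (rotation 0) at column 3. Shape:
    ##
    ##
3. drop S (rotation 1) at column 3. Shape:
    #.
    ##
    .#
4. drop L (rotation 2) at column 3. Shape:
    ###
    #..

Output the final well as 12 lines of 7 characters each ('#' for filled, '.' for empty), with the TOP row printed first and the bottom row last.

Answer: .......
.......
.......
.......
.......
...###.
...#...
...#...
...##..
....##.
...####
...###.

Derivation:
Drop 1: T rot1 at col 5 lands with bottom-row=0; cleared 0 line(s) (total 0); column heights now [0 0 0 0 0 3 2], max=3
Drop 2: O rot0 at col 3 lands with bottom-row=0; cleared 0 line(s) (total 0); column heights now [0 0 0 2 2 3 2], max=3
Drop 3: S rot1 at col 3 lands with bottom-row=2; cleared 0 line(s) (total 0); column heights now [0 0 0 5 4 3 2], max=5
Drop 4: L rot2 at col 3 lands with bottom-row=5; cleared 0 line(s) (total 0); column heights now [0 0 0 7 7 7 2], max=7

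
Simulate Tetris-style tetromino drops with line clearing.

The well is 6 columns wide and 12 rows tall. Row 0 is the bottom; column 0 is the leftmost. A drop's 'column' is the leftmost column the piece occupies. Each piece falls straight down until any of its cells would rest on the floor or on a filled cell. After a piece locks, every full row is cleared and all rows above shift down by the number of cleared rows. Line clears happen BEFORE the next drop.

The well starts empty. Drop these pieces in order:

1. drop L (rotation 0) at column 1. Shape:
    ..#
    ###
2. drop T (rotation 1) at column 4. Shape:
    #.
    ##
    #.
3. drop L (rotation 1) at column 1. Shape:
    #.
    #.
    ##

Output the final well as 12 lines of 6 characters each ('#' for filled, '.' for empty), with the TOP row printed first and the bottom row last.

Drop 1: L rot0 at col 1 lands with bottom-row=0; cleared 0 line(s) (total 0); column heights now [0 1 1 2 0 0], max=2
Drop 2: T rot1 at col 4 lands with bottom-row=0; cleared 0 line(s) (total 0); column heights now [0 1 1 2 3 2], max=3
Drop 3: L rot1 at col 1 lands with bottom-row=1; cleared 0 line(s) (total 0); column heights now [0 4 2 2 3 2], max=4

Answer: ......
......
......
......
......
......
......
......
.#....
.#..#.
.#####
.####.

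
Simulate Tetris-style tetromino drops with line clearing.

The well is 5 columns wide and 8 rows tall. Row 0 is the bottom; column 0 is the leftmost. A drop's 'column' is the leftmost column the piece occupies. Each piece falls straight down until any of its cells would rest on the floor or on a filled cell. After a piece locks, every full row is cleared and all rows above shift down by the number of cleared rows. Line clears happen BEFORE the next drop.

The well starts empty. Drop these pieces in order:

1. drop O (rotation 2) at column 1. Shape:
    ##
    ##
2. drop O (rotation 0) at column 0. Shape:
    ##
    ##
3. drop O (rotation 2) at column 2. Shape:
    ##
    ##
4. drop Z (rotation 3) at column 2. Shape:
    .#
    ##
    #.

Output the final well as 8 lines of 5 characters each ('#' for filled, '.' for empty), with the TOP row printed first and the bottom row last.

Answer: .....
...#.
..##.
..#..
####.
####.
.##..
.##..

Derivation:
Drop 1: O rot2 at col 1 lands with bottom-row=0; cleared 0 line(s) (total 0); column heights now [0 2 2 0 0], max=2
Drop 2: O rot0 at col 0 lands with bottom-row=2; cleared 0 line(s) (total 0); column heights now [4 4 2 0 0], max=4
Drop 3: O rot2 at col 2 lands with bottom-row=2; cleared 0 line(s) (total 0); column heights now [4 4 4 4 0], max=4
Drop 4: Z rot3 at col 2 lands with bottom-row=4; cleared 0 line(s) (total 0); column heights now [4 4 6 7 0], max=7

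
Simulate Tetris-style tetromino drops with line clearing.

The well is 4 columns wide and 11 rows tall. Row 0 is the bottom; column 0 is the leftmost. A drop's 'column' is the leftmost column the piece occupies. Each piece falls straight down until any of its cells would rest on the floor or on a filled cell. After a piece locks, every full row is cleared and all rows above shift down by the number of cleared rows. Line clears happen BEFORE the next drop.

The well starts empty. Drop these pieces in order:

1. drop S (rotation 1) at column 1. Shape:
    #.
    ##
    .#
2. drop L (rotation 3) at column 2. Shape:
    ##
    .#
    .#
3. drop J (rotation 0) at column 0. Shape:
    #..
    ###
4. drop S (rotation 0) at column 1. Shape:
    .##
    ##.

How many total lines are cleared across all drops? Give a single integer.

Drop 1: S rot1 at col 1 lands with bottom-row=0; cleared 0 line(s) (total 0); column heights now [0 3 2 0], max=3
Drop 2: L rot3 at col 2 lands with bottom-row=0; cleared 0 line(s) (total 0); column heights now [0 3 3 3], max=3
Drop 3: J rot0 at col 0 lands with bottom-row=3; cleared 0 line(s) (total 0); column heights now [5 4 4 3], max=5
Drop 4: S rot0 at col 1 lands with bottom-row=4; cleared 0 line(s) (total 0); column heights now [5 5 6 6], max=6

Answer: 0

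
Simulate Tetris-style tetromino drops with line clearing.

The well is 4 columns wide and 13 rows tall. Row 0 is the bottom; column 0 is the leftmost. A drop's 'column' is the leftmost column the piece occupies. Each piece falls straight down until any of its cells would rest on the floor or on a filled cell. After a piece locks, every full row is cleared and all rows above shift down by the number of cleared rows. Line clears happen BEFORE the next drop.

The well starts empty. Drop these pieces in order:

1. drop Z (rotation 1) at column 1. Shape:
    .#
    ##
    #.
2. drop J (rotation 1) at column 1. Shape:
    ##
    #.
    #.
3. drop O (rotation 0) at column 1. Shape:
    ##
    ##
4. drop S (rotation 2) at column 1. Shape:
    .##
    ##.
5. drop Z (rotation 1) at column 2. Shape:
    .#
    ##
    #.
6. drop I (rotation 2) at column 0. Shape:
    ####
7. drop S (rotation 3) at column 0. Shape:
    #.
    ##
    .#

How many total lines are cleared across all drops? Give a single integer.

Answer: 1

Derivation:
Drop 1: Z rot1 at col 1 lands with bottom-row=0; cleared 0 line(s) (total 0); column heights now [0 2 3 0], max=3
Drop 2: J rot1 at col 1 lands with bottom-row=2; cleared 0 line(s) (total 0); column heights now [0 5 5 0], max=5
Drop 3: O rot0 at col 1 lands with bottom-row=5; cleared 0 line(s) (total 0); column heights now [0 7 7 0], max=7
Drop 4: S rot2 at col 1 lands with bottom-row=7; cleared 0 line(s) (total 0); column heights now [0 8 9 9], max=9
Drop 5: Z rot1 at col 2 lands with bottom-row=9; cleared 0 line(s) (total 0); column heights now [0 8 11 12], max=12
Drop 6: I rot2 at col 0 lands with bottom-row=12; cleared 1 line(s) (total 1); column heights now [0 8 11 12], max=12
Drop 7: S rot3 at col 0 lands with bottom-row=8; cleared 0 line(s) (total 1); column heights now [11 10 11 12], max=12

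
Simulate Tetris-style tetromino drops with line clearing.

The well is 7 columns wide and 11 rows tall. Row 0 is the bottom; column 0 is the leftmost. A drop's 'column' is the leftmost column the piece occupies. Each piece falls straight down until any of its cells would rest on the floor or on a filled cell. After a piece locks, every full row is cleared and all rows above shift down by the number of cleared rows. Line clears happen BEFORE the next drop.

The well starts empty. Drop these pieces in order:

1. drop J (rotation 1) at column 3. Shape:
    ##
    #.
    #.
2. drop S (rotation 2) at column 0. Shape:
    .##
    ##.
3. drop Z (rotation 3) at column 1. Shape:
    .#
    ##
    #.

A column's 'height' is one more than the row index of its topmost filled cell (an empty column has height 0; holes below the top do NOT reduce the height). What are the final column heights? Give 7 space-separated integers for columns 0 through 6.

Drop 1: J rot1 at col 3 lands with bottom-row=0; cleared 0 line(s) (total 0); column heights now [0 0 0 3 3 0 0], max=3
Drop 2: S rot2 at col 0 lands with bottom-row=0; cleared 0 line(s) (total 0); column heights now [1 2 2 3 3 0 0], max=3
Drop 3: Z rot3 at col 1 lands with bottom-row=2; cleared 0 line(s) (total 0); column heights now [1 4 5 3 3 0 0], max=5

Answer: 1 4 5 3 3 0 0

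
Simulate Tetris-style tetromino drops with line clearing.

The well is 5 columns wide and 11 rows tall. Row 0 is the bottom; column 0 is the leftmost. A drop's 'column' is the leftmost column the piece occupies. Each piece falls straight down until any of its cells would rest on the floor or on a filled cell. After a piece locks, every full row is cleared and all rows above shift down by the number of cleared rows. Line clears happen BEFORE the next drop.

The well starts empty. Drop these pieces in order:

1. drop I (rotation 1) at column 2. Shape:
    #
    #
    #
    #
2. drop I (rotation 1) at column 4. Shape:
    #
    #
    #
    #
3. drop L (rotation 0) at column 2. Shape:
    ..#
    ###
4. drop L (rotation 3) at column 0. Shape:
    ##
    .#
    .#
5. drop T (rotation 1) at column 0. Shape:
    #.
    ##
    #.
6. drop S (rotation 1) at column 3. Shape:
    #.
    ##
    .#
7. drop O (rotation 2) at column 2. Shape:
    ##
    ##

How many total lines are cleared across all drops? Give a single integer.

Answer: 1

Derivation:
Drop 1: I rot1 at col 2 lands with bottom-row=0; cleared 0 line(s) (total 0); column heights now [0 0 4 0 0], max=4
Drop 2: I rot1 at col 4 lands with bottom-row=0; cleared 0 line(s) (total 0); column heights now [0 0 4 0 4], max=4
Drop 3: L rot0 at col 2 lands with bottom-row=4; cleared 0 line(s) (total 0); column heights now [0 0 5 5 6], max=6
Drop 4: L rot3 at col 0 lands with bottom-row=0; cleared 0 line(s) (total 0); column heights now [3 3 5 5 6], max=6
Drop 5: T rot1 at col 0 lands with bottom-row=3; cleared 1 line(s) (total 1); column heights now [5 3 4 0 5], max=5
Drop 6: S rot1 at col 3 lands with bottom-row=5; cleared 0 line(s) (total 1); column heights now [5 3 4 8 7], max=8
Drop 7: O rot2 at col 2 lands with bottom-row=8; cleared 0 line(s) (total 1); column heights now [5 3 10 10 7], max=10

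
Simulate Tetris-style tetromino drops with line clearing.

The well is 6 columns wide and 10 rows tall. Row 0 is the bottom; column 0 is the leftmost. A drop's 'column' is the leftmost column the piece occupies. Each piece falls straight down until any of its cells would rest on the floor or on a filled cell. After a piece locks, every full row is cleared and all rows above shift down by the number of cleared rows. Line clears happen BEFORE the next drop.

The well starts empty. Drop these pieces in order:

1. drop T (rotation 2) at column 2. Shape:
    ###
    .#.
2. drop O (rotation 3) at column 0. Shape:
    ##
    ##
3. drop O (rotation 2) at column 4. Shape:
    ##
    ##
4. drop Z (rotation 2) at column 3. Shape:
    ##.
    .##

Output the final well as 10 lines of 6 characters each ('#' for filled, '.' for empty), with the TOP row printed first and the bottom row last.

Drop 1: T rot2 at col 2 lands with bottom-row=0; cleared 0 line(s) (total 0); column heights now [0 0 2 2 2 0], max=2
Drop 2: O rot3 at col 0 lands with bottom-row=0; cleared 0 line(s) (total 0); column heights now [2 2 2 2 2 0], max=2
Drop 3: O rot2 at col 4 lands with bottom-row=2; cleared 0 line(s) (total 0); column heights now [2 2 2 2 4 4], max=4
Drop 4: Z rot2 at col 3 lands with bottom-row=4; cleared 0 line(s) (total 0); column heights now [2 2 2 6 6 5], max=6

Answer: ......
......
......
......
...##.
....##
....##
....##
#####.
##.#..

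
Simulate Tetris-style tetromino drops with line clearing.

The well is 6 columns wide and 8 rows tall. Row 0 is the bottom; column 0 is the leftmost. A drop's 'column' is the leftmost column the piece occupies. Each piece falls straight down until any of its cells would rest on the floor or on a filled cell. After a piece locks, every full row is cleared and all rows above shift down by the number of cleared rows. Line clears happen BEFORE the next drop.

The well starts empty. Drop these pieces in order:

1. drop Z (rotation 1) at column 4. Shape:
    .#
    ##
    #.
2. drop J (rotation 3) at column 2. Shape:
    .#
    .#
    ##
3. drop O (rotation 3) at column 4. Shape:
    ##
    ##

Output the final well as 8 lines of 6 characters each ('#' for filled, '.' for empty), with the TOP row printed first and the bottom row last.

Drop 1: Z rot1 at col 4 lands with bottom-row=0; cleared 0 line(s) (total 0); column heights now [0 0 0 0 2 3], max=3
Drop 2: J rot3 at col 2 lands with bottom-row=0; cleared 0 line(s) (total 0); column heights now [0 0 1 3 2 3], max=3
Drop 3: O rot3 at col 4 lands with bottom-row=3; cleared 0 line(s) (total 0); column heights now [0 0 1 3 5 5], max=5

Answer: ......
......
......
....##
....##
...#.#
...###
..###.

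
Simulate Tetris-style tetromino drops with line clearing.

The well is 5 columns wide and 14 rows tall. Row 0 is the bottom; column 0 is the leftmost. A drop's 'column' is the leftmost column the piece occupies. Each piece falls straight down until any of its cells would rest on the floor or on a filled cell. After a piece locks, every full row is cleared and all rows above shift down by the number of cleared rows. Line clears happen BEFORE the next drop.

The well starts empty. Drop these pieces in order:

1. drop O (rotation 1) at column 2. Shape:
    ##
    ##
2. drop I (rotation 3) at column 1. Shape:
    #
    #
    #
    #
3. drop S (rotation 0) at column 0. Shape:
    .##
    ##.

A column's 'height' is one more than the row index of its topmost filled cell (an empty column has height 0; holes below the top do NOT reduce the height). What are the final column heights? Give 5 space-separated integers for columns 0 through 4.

Drop 1: O rot1 at col 2 lands with bottom-row=0; cleared 0 line(s) (total 0); column heights now [0 0 2 2 0], max=2
Drop 2: I rot3 at col 1 lands with bottom-row=0; cleared 0 line(s) (total 0); column heights now [0 4 2 2 0], max=4
Drop 3: S rot0 at col 0 lands with bottom-row=4; cleared 0 line(s) (total 0); column heights now [5 6 6 2 0], max=6

Answer: 5 6 6 2 0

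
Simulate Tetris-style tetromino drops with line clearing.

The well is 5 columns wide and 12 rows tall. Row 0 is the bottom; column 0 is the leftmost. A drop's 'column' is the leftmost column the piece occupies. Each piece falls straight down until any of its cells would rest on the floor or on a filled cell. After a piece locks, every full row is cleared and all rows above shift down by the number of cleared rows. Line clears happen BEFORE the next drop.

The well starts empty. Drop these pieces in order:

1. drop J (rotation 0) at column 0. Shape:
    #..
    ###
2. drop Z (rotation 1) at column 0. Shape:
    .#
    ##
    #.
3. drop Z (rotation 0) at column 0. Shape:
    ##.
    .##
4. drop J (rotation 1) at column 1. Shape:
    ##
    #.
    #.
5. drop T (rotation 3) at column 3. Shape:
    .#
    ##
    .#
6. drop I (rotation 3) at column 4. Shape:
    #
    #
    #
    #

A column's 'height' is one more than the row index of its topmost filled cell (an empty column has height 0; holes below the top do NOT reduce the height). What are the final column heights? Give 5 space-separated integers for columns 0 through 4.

Answer: 7 10 10 2 7

Derivation:
Drop 1: J rot0 at col 0 lands with bottom-row=0; cleared 0 line(s) (total 0); column heights now [2 1 1 0 0], max=2
Drop 2: Z rot1 at col 0 lands with bottom-row=2; cleared 0 line(s) (total 0); column heights now [4 5 1 0 0], max=5
Drop 3: Z rot0 at col 0 lands with bottom-row=5; cleared 0 line(s) (total 0); column heights now [7 7 6 0 0], max=7
Drop 4: J rot1 at col 1 lands with bottom-row=7; cleared 0 line(s) (total 0); column heights now [7 10 10 0 0], max=10
Drop 5: T rot3 at col 3 lands with bottom-row=0; cleared 0 line(s) (total 0); column heights now [7 10 10 2 3], max=10
Drop 6: I rot3 at col 4 lands with bottom-row=3; cleared 0 line(s) (total 0); column heights now [7 10 10 2 7], max=10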